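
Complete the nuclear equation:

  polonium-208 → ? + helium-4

Pb-204

Conserve mass number: 208 = A + 4, so A = 204.
Conserve atomic number: 84 = Z + 2, so Z = 82.
Z = 82 is lead, so the species is lead-204.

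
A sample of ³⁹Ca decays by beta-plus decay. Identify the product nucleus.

Beta-plus decay: mass number changes by +0, atomic number by -1.
A: 39 = 39; Z: 20 − 1 = 19.
Z = 19 is potassium, so the daughter is ³⁹K.

K-39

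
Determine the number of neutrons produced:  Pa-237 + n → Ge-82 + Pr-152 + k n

4

Conserve mass number: 238 = 82 + 152 + k, so k = 238 − 234 = 4.
Check atomic number: 91 = 32 + 59 + 0 = 91. ✓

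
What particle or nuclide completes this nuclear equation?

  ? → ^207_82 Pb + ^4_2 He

Po-211

Conserve mass number: A = 207 + 4, so A = 211.
Conserve atomic number: Z = 82 + 2, so Z = 84.
Z = 84 is polonium, so the species is ^211_84 Po.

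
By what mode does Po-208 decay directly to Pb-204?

alpha decay

ΔA = 204 − 208 = -4; ΔZ = 82 − 84 = -2.
A drops by 4 and Z drops by 2 — the signature of alpha emission.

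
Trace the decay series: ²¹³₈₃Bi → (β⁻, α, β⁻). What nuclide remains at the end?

Bi-209

Start: (A, Z) = (213, 83).
After β⁻: (213, 84).
After α: (209, 82).
After β⁻: (209, 83).
Z = 83 is bismuth.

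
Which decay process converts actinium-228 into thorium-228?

beta-minus decay

ΔA = 228 − 228 = 0; ΔZ = 90 − 89 = +1.
A is unchanged and Z rises by 1 — a neutron has become a proton (β⁻ decay).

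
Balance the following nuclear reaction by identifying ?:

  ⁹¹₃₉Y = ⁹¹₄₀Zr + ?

Conserve mass number: 91 = 91 + A, so A = 0.
Conserve atomic number: 39 = 40 + Z, so Z = -1.
A = 0 and Z = -1 is ⁰₋₁e — a beta-minus particle.

beta-minus particle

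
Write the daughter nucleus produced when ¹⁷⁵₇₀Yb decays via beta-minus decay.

Beta-minus decay: mass number changes by +0, atomic number by +1.
A: 175 = 175; Z: 70 + 1 = 71.
Z = 71 is lutetium, so the daughter is ¹⁷⁵₇₁Lu.

Lu-175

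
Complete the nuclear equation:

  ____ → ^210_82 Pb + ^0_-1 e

Conserve mass number: A = 210 + 0, so A = 210.
Conserve atomic number: Z = 82 − 1, so Z = 81.
Z = 81 is thallium, so the species is ^210_81 Tl.

Tl-210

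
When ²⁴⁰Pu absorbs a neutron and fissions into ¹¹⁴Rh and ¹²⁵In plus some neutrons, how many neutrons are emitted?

Conserve mass number: 241 = 114 + 125 + k, so k = 241 − 239 = 2.
Check atomic number: 94 = 45 + 49 + 0 = 94. ✓

2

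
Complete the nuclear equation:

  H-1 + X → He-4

Conserve mass number: 1 + A = 4, so A = 3.
Conserve atomic number: 1 + Z = 2, so Z = 1.
A = 3 and Z = 1 is H-3 — a triton.

triton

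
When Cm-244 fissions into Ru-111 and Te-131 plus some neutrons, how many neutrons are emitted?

2

Conserve mass number: 244 = 111 + 131 + k, so k = 244 − 242 = 2.
Check atomic number: 96 = 44 + 52 + 0 = 96. ✓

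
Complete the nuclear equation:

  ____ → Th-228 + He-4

Conserve mass number: A = 228 + 4, so A = 232.
Conserve atomic number: Z = 90 + 2, so Z = 92.
Z = 92 is uranium, so the species is U-232.

U-232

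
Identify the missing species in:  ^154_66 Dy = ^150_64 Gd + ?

Conserve mass number: 154 = 150 + A, so A = 4.
Conserve atomic number: 66 = 64 + Z, so Z = 2.
A = 4 and Z = 2 is ^4_2 He — an alpha particle.

alpha particle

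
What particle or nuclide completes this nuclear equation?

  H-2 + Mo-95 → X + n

Conserve mass number: 2 + 95 = A + 1, so A = 96.
Conserve atomic number: 1 + 42 = Z + 0, so Z = 43.
Z = 43 is technetium, so the species is Tc-96.

Tc-96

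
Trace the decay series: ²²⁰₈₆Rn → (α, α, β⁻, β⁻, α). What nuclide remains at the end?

Pb-208

Start: (A, Z) = (220, 86).
After α: (216, 84).
After α: (212, 82).
After β⁻: (212, 83).
After β⁻: (212, 84).
After α: (208, 82).
Z = 82 is lead.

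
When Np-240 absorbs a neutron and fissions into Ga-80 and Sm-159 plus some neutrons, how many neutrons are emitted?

Conserve mass number: 241 = 80 + 159 + k, so k = 241 − 239 = 2.
Check atomic number: 93 = 31 + 62 + 0 = 93. ✓

2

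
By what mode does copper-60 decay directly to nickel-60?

beta-plus decay or electron capture

ΔA = 60 − 60 = 0; ΔZ = 28 − 29 = -1.
A is unchanged and Z drops by 1 — a proton has become a neutron (β⁺ emission or electron capture).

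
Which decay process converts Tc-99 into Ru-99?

ΔA = 99 − 99 = 0; ΔZ = 44 − 43 = +1.
A is unchanged and Z rises by 1 — a neutron has become a proton (β⁻ decay).

beta-minus decay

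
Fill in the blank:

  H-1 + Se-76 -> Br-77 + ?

Conserve mass number: 1 + 76 = 77 + A, so A = 0.
Conserve atomic number: 1 + 34 = 35 + Z, so Z = 0.
A = 0 and Z = 0 is γ — a gamma ray.

gamma ray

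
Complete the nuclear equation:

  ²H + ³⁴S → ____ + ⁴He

Conserve mass number: 2 + 34 = A + 4, so A = 32.
Conserve atomic number: 1 + 16 = Z + 2, so Z = 15.
Z = 15 is phosphorus, so the species is ³²P.

P-32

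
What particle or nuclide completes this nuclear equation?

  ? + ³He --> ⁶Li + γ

Conserve mass number: A + 3 = 6 + 0, so A = 3.
Conserve atomic number: Z + 2 = 3 + 0, so Z = 1.
A = 3 and Z = 1 is ³H — a triton.

triton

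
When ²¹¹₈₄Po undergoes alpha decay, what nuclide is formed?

Alpha decay: mass number changes by -4, atomic number by -2.
A: 211 − 4 = 207; Z: 84 − 2 = 82.
Z = 82 is lead, so the daughter is ²⁰⁷₈₂Pb.

Pb-207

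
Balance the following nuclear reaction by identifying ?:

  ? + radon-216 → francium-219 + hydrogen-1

alpha particle

Conserve mass number: A + 216 = 219 + 1, so A = 4.
Conserve atomic number: Z + 86 = 87 + 1, so Z = 2.
A = 4 and Z = 2 is helium-4 — an alpha particle.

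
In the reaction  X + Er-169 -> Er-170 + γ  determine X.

Conserve mass number: A + 169 = 170 + 0, so A = 1.
Conserve atomic number: Z + 68 = 68 + 0, so Z = 0.
A = 1 and Z = 0 is n — a neutron.

neutron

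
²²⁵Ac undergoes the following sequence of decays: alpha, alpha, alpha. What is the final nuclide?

Start: (A, Z) = (225, 89).
After α: (221, 87).
After α: (217, 85).
After α: (213, 83).
Z = 83 is bismuth.

Bi-213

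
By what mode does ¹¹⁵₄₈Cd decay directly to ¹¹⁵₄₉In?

beta-minus decay

ΔA = 115 − 115 = 0; ΔZ = 49 − 48 = +1.
A is unchanged and Z rises by 1 — a neutron has become a proton (β⁻ decay).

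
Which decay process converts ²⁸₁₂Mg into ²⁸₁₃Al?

beta-minus decay

ΔA = 28 − 28 = 0; ΔZ = 13 − 12 = +1.
A is unchanged and Z rises by 1 — a neutron has become a proton (β⁻ decay).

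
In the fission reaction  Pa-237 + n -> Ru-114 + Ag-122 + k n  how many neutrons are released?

2

Conserve mass number: 238 = 114 + 122 + k, so k = 238 − 236 = 2.
Check atomic number: 91 = 44 + 47 + 0 = 91. ✓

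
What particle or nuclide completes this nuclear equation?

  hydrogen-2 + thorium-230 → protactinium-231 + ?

neutron

Conserve mass number: 2 + 230 = 231 + A, so A = 1.
Conserve atomic number: 1 + 90 = 91 + Z, so Z = 0.
A = 1 and Z = 0 is neutron — a neutron.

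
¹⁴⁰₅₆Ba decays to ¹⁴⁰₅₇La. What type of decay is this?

beta-minus decay

ΔA = 140 − 140 = 0; ΔZ = 57 − 56 = +1.
A is unchanged and Z rises by 1 — a neutron has become a proton (β⁻ decay).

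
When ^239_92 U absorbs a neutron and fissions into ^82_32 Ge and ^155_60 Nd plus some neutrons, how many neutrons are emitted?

Conserve mass number: 240 = 82 + 155 + k, so k = 240 − 237 = 3.
Check atomic number: 92 = 32 + 60 + 0 = 92. ✓

3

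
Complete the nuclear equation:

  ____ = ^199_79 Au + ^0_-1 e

Pt-199

Conserve mass number: A = 199 + 0, so A = 199.
Conserve atomic number: Z = 79 − 1, so Z = 78.
Z = 78 is platinum, so the species is ^199_78 Pt.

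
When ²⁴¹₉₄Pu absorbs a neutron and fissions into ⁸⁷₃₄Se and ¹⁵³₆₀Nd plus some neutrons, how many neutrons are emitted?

Conserve mass number: 242 = 87 + 153 + k, so k = 242 − 240 = 2.
Check atomic number: 94 = 34 + 60 + 0 = 94. ✓

2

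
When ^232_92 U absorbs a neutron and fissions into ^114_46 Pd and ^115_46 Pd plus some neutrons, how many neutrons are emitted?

4

Conserve mass number: 233 = 114 + 115 + k, so k = 233 − 229 = 4.
Check atomic number: 92 = 46 + 46 + 0 = 92. ✓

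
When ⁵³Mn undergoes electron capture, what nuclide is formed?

Cr-53

Electron capture: mass number changes by +0, atomic number by -1.
A: 53 = 53; Z: 25 − 1 = 24.
Z = 24 is chromium, so the daughter is ⁵³Cr.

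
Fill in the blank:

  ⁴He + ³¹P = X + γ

Conserve mass number: 4 + 31 = A + 0, so A = 35.
Conserve atomic number: 2 + 15 = Z + 0, so Z = 17.
Z = 17 is chlorine, so the species is ³⁵Cl.

Cl-35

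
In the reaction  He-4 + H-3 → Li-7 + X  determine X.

Conserve mass number: 4 + 3 = 7 + A, so A = 0.
Conserve atomic number: 2 + 1 = 3 + Z, so Z = 0.
A = 0 and Z = 0 is γ — a gamma ray.

gamma ray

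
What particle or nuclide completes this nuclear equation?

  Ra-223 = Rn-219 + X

Conserve mass number: 223 = 219 + A, so A = 4.
Conserve atomic number: 88 = 86 + Z, so Z = 2.
A = 4 and Z = 2 is He-4 — an alpha particle.

alpha particle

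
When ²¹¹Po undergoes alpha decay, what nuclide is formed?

Pb-207

Alpha decay: mass number changes by -4, atomic number by -2.
A: 211 − 4 = 207; Z: 84 − 2 = 82.
Z = 82 is lead, so the daughter is ²⁰⁷Pb.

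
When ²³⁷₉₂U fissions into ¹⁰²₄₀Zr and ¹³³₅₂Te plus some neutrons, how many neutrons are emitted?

Conserve mass number: 237 = 102 + 133 + k, so k = 237 − 235 = 2.
Check atomic number: 92 = 40 + 52 + 0 = 92. ✓

2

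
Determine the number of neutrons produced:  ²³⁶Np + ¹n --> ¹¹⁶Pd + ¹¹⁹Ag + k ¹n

Conserve mass number: 237 = 116 + 119 + k, so k = 237 − 235 = 2.
Check atomic number: 93 = 46 + 47 + 0 = 93. ✓

2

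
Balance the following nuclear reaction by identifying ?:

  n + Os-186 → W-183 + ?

Conserve mass number: 1 + 186 = 183 + A, so A = 4.
Conserve atomic number: 0 + 76 = 74 + Z, so Z = 2.
A = 4 and Z = 2 is He-4 — an alpha particle.

alpha particle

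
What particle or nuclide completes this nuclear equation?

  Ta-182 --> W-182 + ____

beta-minus particle

Conserve mass number: 182 = 182 + A, so A = 0.
Conserve atomic number: 73 = 74 + Z, so Z = -1.
A = 0 and Z = -1 is e⁻ — a beta-minus particle.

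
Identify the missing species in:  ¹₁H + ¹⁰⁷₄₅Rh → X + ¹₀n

Pd-107

Conserve mass number: 1 + 107 = A + 1, so A = 107.
Conserve atomic number: 1 + 45 = Z + 0, so Z = 46.
Z = 46 is palladium, so the species is ¹⁰⁷₄₆Pd.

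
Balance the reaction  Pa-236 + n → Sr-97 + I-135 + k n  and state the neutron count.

Conserve mass number: 237 = 97 + 135 + k, so k = 237 − 232 = 5.
Check atomic number: 91 = 38 + 53 + 0 = 91. ✓

5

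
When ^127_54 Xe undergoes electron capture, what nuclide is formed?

I-127

Electron capture: mass number changes by +0, atomic number by -1.
A: 127 = 127; Z: 54 − 1 = 53.
Z = 53 is iodine, so the daughter is ^127_53 I.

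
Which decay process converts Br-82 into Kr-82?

ΔA = 82 − 82 = 0; ΔZ = 36 − 35 = +1.
A is unchanged and Z rises by 1 — a neutron has become a proton (β⁻ decay).

beta-minus decay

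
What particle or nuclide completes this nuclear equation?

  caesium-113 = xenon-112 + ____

Conserve mass number: 113 = 112 + A, so A = 1.
Conserve atomic number: 55 = 54 + Z, so Z = 1.
A = 1 and Z = 1 is hydrogen-1 — a proton.

proton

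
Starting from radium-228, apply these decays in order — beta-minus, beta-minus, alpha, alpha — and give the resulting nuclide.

Start: (A, Z) = (228, 88).
After β⁻: (228, 89).
After β⁻: (228, 90).
After α: (224, 88).
After α: (220, 86).
Z = 86 is radon.

Rn-220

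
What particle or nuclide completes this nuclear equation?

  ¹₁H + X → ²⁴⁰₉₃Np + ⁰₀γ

Conserve mass number: 1 + A = 240 + 0, so A = 239.
Conserve atomic number: 1 + Z = 93 + 0, so Z = 92.
Z = 92 is uranium, so the species is ²³⁹₉₂U.

U-239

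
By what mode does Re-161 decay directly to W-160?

proton emission

ΔA = 160 − 161 = -1; ΔZ = 74 − 75 = -1.
A drops by 1 and Z drops by 1 — a proton was emitted.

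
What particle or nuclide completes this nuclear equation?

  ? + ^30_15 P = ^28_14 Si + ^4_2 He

Conserve mass number: A + 30 = 28 + 4, so A = 2.
Conserve atomic number: Z + 15 = 14 + 2, so Z = 1.
A = 2 and Z = 1 is ^2_1 H — a deuteron.

deuteron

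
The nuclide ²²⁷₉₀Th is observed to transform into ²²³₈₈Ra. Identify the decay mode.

ΔA = 223 − 227 = -4; ΔZ = 88 − 90 = -2.
A drops by 4 and Z drops by 2 — the signature of alpha emission.

alpha decay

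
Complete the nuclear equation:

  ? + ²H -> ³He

Conserve mass number: A + 2 = 3, so A = 1.
Conserve atomic number: Z + 1 = 2, so Z = 1.
A = 1 and Z = 1 is ¹H — a proton.

proton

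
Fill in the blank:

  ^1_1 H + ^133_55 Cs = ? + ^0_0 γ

Conserve mass number: 1 + 133 = A + 0, so A = 134.
Conserve atomic number: 1 + 55 = Z + 0, so Z = 56.
Z = 56 is barium, so the species is ^134_56 Ba.

Ba-134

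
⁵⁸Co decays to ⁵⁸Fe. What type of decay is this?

beta-plus decay or electron capture

ΔA = 58 − 58 = 0; ΔZ = 26 − 27 = -1.
A is unchanged and Z drops by 1 — a proton has become a neutron (β⁺ emission or electron capture).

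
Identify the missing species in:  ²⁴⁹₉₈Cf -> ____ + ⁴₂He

Conserve mass number: 249 = A + 4, so A = 245.
Conserve atomic number: 98 = Z + 2, so Z = 96.
Z = 96 is curium, so the species is ²⁴⁵₉₆Cm.

Cm-245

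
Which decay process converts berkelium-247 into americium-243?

alpha decay

ΔA = 243 − 247 = -4; ΔZ = 95 − 97 = -2.
A drops by 4 and Z drops by 2 — the signature of alpha emission.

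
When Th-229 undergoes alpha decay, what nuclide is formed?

Ra-225

Alpha decay: mass number changes by -4, atomic number by -2.
A: 229 − 4 = 225; Z: 90 − 2 = 88.
Z = 88 is radium, so the daughter is Ra-225.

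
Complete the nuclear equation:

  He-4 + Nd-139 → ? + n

Conserve mass number: 4 + 139 = A + 1, so A = 142.
Conserve atomic number: 2 + 60 = Z + 0, so Z = 62.
Z = 62 is samarium, so the species is Sm-142.

Sm-142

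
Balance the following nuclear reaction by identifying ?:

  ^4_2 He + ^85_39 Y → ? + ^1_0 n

Conserve mass number: 4 + 85 = A + 1, so A = 88.
Conserve atomic number: 2 + 39 = Z + 0, so Z = 41.
Z = 41 is niobium, so the species is ^88_41 Nb.

Nb-88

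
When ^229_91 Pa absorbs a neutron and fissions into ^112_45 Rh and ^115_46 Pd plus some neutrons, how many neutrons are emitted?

Conserve mass number: 230 = 112 + 115 + k, so k = 230 − 227 = 3.
Check atomic number: 91 = 45 + 46 + 0 = 91. ✓

3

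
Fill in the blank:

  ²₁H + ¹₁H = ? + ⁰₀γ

Conserve mass number: 2 + 1 = A + 0, so A = 3.
Conserve atomic number: 1 + 1 = Z + 0, so Z = 2.
Z = 2 is helium, so the species is ³₂He.

He-3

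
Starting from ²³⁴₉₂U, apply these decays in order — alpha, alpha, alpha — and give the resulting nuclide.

Start: (A, Z) = (234, 92).
After α: (230, 90).
After α: (226, 88).
After α: (222, 86).
Z = 86 is radon.

Rn-222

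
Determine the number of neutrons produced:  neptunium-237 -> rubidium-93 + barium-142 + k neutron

Conserve mass number: 237 = 93 + 142 + k, so k = 237 − 235 = 2.
Check atomic number: 93 = 37 + 56 + 0 = 93. ✓

2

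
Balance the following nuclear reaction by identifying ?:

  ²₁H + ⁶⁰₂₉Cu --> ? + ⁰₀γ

Zn-62

Conserve mass number: 2 + 60 = A + 0, so A = 62.
Conserve atomic number: 1 + 29 = Z + 0, so Z = 30.
Z = 30 is zinc, so the species is ⁶²₃₀Zn.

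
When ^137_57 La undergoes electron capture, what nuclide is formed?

Ba-137

Electron capture: mass number changes by +0, atomic number by -1.
A: 137 = 137; Z: 57 − 1 = 56.
Z = 56 is barium, so the daughter is ^137_56 Ba.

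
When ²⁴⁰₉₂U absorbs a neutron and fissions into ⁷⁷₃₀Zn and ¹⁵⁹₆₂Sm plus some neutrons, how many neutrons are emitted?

5

Conserve mass number: 241 = 77 + 159 + k, so k = 241 − 236 = 5.
Check atomic number: 92 = 30 + 62 + 0 = 92. ✓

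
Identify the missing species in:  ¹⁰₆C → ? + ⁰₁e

B-10

Conserve mass number: 10 = A + 0, so A = 10.
Conserve atomic number: 6 = Z + 1, so Z = 5.
Z = 5 is boron, so the species is ¹⁰₅B.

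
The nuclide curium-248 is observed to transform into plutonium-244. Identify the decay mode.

ΔA = 244 − 248 = -4; ΔZ = 94 − 96 = -2.
A drops by 4 and Z drops by 2 — the signature of alpha emission.

alpha decay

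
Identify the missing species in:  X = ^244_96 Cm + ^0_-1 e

Conserve mass number: A = 244 + 0, so A = 244.
Conserve atomic number: Z = 96 − 1, so Z = 95.
Z = 95 is americium, so the species is ^244_95 Am.

Am-244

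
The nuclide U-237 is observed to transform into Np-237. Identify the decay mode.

beta-minus decay

ΔA = 237 − 237 = 0; ΔZ = 93 − 92 = +1.
A is unchanged and Z rises by 1 — a neutron has become a proton (β⁻ decay).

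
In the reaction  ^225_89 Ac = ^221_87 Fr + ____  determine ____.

Conserve mass number: 225 = 221 + A, so A = 4.
Conserve atomic number: 89 = 87 + Z, so Z = 2.
A = 4 and Z = 2 is ^4_2 He — an alpha particle.

alpha particle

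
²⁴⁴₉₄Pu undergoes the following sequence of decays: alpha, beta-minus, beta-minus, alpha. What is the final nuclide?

Start: (A, Z) = (244, 94).
After α: (240, 92).
After β⁻: (240, 93).
After β⁻: (240, 94).
After α: (236, 92).
Z = 92 is uranium.

U-236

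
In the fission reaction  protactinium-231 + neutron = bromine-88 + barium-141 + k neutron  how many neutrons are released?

Conserve mass number: 232 = 88 + 141 + k, so k = 232 − 229 = 3.
Check atomic number: 91 = 35 + 56 + 0 = 91. ✓

3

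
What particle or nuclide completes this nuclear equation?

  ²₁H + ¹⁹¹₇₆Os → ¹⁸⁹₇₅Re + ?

Conserve mass number: 2 + 191 = 189 + A, so A = 4.
Conserve atomic number: 1 + 76 = 75 + Z, so Z = 2.
A = 4 and Z = 2 is ⁴₂He — an alpha particle.

alpha particle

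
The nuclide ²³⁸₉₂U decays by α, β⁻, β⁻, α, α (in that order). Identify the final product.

Ra-226

Start: (A, Z) = (238, 92).
After α: (234, 90).
After β⁻: (234, 91).
After β⁻: (234, 92).
After α: (230, 90).
After α: (226, 88).
Z = 88 is radium.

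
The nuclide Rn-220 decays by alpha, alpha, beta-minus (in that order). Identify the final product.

Bi-212

Start: (A, Z) = (220, 86).
After α: (216, 84).
After α: (212, 82).
After β⁻: (212, 83).
Z = 83 is bismuth.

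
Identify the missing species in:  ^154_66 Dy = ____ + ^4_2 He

Gd-150

Conserve mass number: 154 = A + 4, so A = 150.
Conserve atomic number: 66 = Z + 2, so Z = 64.
Z = 64 is gadolinium, so the species is ^150_64 Gd.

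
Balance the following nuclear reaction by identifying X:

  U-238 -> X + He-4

Th-234

Conserve mass number: 238 = A + 4, so A = 234.
Conserve atomic number: 92 = Z + 2, so Z = 90.
Z = 90 is thorium, so the species is Th-234.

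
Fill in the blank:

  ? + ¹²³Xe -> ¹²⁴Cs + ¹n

deuteron

Conserve mass number: A + 123 = 124 + 1, so A = 2.
Conserve atomic number: Z + 54 = 55 + 0, so Z = 1.
A = 2 and Z = 1 is ²H — a deuteron.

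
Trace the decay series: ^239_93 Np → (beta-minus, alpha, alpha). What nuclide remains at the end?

Start: (A, Z) = (239, 93).
After β⁻: (239, 94).
After α: (235, 92).
After α: (231, 90).
Z = 90 is thorium.

Th-231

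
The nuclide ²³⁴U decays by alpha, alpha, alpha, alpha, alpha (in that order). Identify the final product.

Pb-214

Start: (A, Z) = (234, 92).
After α: (230, 90).
After α: (226, 88).
After α: (222, 86).
After α: (218, 84).
After α: (214, 82).
Z = 82 is lead.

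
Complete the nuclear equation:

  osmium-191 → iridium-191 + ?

Conserve mass number: 191 = 191 + A, so A = 0.
Conserve atomic number: 76 = 77 + Z, so Z = -1.
A = 0 and Z = -1 is e⁻ — a beta-minus particle.

beta-minus particle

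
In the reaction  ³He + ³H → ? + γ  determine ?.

Li-6

Conserve mass number: 3 + 3 = A + 0, so A = 6.
Conserve atomic number: 2 + 1 = Z + 0, so Z = 3.
Z = 3 is lithium, so the species is ⁶Li.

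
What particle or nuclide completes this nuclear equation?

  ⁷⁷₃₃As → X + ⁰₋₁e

Se-77

Conserve mass number: 77 = A + 0, so A = 77.
Conserve atomic number: 33 = Z − 1, so Z = 34.
Z = 34 is selenium, so the species is ⁷⁷₃₄Se.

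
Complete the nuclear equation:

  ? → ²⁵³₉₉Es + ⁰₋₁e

Conserve mass number: A = 253 + 0, so A = 253.
Conserve atomic number: Z = 99 − 1, so Z = 98.
Z = 98 is californium, so the species is ²⁵³₉₈Cf.

Cf-253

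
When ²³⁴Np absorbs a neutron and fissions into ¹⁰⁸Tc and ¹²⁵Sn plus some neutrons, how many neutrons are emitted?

Conserve mass number: 235 = 108 + 125 + k, so k = 235 − 233 = 2.
Check atomic number: 93 = 43 + 50 + 0 = 93. ✓

2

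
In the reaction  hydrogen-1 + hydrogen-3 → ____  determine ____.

He-4

Conserve mass number: 1 + 3 = A, so A = 4.
Conserve atomic number: 1 + 1 = Z, so Z = 2.
A = 4 and Z = 2 is helium-4 — an alpha particle.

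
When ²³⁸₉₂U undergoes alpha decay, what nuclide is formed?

Alpha decay: mass number changes by -4, atomic number by -2.
A: 238 − 4 = 234; Z: 92 − 2 = 90.
Z = 90 is thorium, so the daughter is ²³⁴₉₀Th.

Th-234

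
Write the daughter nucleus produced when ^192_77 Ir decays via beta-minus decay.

Pt-192

Beta-minus decay: mass number changes by +0, atomic number by +1.
A: 192 = 192; Z: 77 + 1 = 78.
Z = 78 is platinum, so the daughter is ^192_78 Pt.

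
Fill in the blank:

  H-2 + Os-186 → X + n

Conserve mass number: 2 + 186 = A + 1, so A = 187.
Conserve atomic number: 1 + 76 = Z + 0, so Z = 77.
Z = 77 is iridium, so the species is Ir-187.

Ir-187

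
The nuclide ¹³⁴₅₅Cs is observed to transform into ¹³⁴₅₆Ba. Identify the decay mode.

beta-minus decay

ΔA = 134 − 134 = 0; ΔZ = 56 − 55 = +1.
A is unchanged and Z rises by 1 — a neutron has become a proton (β⁻ decay).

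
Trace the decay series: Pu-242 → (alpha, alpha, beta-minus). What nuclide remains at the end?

Pa-234

Start: (A, Z) = (242, 94).
After α: (238, 92).
After α: (234, 90).
After β⁻: (234, 91).
Z = 91 is protactinium.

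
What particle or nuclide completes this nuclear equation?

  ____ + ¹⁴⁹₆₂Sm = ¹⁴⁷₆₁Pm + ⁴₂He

deuteron

Conserve mass number: A + 149 = 147 + 4, so A = 2.
Conserve atomic number: Z + 62 = 61 + 2, so Z = 1.
A = 2 and Z = 1 is ²₁H — a deuteron.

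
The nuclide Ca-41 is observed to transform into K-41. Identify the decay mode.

ΔA = 41 − 41 = 0; ΔZ = 19 − 20 = -1.
A is unchanged and Z drops by 1 — a proton has become a neutron (β⁺ emission or electron capture).

beta-plus decay or electron capture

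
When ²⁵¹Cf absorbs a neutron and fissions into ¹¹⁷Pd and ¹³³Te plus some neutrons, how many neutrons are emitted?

2

Conserve mass number: 252 = 117 + 133 + k, so k = 252 − 250 = 2.
Check atomic number: 98 = 46 + 52 + 0 = 98. ✓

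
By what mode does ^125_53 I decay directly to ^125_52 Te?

beta-plus decay or electron capture

ΔA = 125 − 125 = 0; ΔZ = 52 − 53 = -1.
A is unchanged and Z drops by 1 — a proton has become a neutron (β⁺ emission or electron capture).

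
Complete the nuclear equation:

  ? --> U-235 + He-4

Pu-239

Conserve mass number: A = 235 + 4, so A = 239.
Conserve atomic number: Z = 92 + 2, so Z = 94.
Z = 94 is plutonium, so the species is Pu-239.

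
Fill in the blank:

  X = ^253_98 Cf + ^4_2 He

Fm-257

Conserve mass number: A = 253 + 4, so A = 257.
Conserve atomic number: Z = 98 + 2, so Z = 100.
Z = 100 is fermium, so the species is ^257_100 Fm.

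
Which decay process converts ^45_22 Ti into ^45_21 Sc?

beta-plus decay or electron capture

ΔA = 45 − 45 = 0; ΔZ = 21 − 22 = -1.
A is unchanged and Z drops by 1 — a proton has become a neutron (β⁺ emission or electron capture).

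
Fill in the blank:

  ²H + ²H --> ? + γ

Conserve mass number: 2 + 2 = A + 0, so A = 4.
Conserve atomic number: 1 + 1 = Z + 0, so Z = 2.
A = 4 and Z = 2 is ⁴He — an alpha particle.

He-4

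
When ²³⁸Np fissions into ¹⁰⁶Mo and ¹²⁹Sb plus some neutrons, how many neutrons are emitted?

Conserve mass number: 238 = 106 + 129 + k, so k = 238 − 235 = 3.
Check atomic number: 93 = 42 + 51 + 0 = 93. ✓

3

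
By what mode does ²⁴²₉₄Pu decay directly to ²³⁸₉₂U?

alpha decay

ΔA = 238 − 242 = -4; ΔZ = 92 − 94 = -2.
A drops by 4 and Z drops by 2 — the signature of alpha emission.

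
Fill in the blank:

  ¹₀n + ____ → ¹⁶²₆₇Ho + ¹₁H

Er-162

Conserve mass number: 1 + A = 162 + 1, so A = 162.
Conserve atomic number: 0 + Z = 67 + 1, so Z = 68.
Z = 68 is erbium, so the species is ¹⁶²₆₈Er.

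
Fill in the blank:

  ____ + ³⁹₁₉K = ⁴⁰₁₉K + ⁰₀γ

neutron

Conserve mass number: A + 39 = 40 + 0, so A = 1.
Conserve atomic number: Z + 19 = 19 + 0, so Z = 0.
A = 1 and Z = 0 is ¹₀n — a neutron.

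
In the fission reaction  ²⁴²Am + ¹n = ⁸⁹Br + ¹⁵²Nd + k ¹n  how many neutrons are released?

Conserve mass number: 243 = 89 + 152 + k, so k = 243 − 241 = 2.
Check atomic number: 95 = 35 + 60 + 0 = 95. ✓

2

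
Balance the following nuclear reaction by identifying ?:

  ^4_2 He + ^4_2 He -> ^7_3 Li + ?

Conserve mass number: 4 + 4 = 7 + A, so A = 1.
Conserve atomic number: 2 + 2 = 3 + Z, so Z = 1.
A = 1 and Z = 1 is ^1_1 H — a proton.

proton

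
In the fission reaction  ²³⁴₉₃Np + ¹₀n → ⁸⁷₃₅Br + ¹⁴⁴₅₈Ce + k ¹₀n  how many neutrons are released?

4

Conserve mass number: 235 = 87 + 144 + k, so k = 235 − 231 = 4.
Check atomic number: 93 = 35 + 58 + 0 = 93. ✓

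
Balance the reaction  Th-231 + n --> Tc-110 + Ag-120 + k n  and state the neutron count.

Conserve mass number: 232 = 110 + 120 + k, so k = 232 − 230 = 2.
Check atomic number: 90 = 43 + 47 + 0 = 90. ✓

2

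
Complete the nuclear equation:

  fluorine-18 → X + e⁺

O-18

Conserve mass number: 18 = A + 0, so A = 18.
Conserve atomic number: 9 = Z + 1, so Z = 8.
Z = 8 is oxygen, so the species is oxygen-18.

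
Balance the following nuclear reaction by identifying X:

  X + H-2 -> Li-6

Conserve mass number: A + 2 = 6, so A = 4.
Conserve atomic number: Z + 1 = 3, so Z = 2.
A = 4 and Z = 2 is He-4 — an alpha particle.

alpha particle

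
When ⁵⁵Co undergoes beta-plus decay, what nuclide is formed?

Fe-55

Beta-plus decay: mass number changes by +0, atomic number by -1.
A: 55 = 55; Z: 27 − 1 = 26.
Z = 26 is iron, so the daughter is ⁵⁵Fe.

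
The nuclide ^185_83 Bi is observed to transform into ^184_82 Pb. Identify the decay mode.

ΔA = 184 − 185 = -1; ΔZ = 82 − 83 = -1.
A drops by 1 and Z drops by 1 — a proton was emitted.

proton emission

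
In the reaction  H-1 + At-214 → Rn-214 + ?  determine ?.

neutron

Conserve mass number: 1 + 214 = 214 + A, so A = 1.
Conserve atomic number: 1 + 85 = 86 + Z, so Z = 0.
A = 1 and Z = 0 is n — a neutron.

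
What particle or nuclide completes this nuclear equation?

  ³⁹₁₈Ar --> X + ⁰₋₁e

K-39

Conserve mass number: 39 = A + 0, so A = 39.
Conserve atomic number: 18 = Z − 1, so Z = 19.
Z = 19 is potassium, so the species is ³⁹₁₉K.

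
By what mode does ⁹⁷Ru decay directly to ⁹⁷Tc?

ΔA = 97 − 97 = 0; ΔZ = 43 − 44 = -1.
A is unchanged and Z drops by 1 — a proton has become a neutron (β⁺ emission or electron capture).

beta-plus decay or electron capture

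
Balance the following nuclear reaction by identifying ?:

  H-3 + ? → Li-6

Conserve mass number: 3 + A = 6, so A = 3.
Conserve atomic number: 1 + Z = 3, so Z = 2.
Z = 2 is helium, so the species is He-3.

He-3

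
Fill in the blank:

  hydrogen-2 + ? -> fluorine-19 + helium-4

Ne-21

Conserve mass number: 2 + A = 19 + 4, so A = 21.
Conserve atomic number: 1 + Z = 9 + 2, so Z = 10.
Z = 10 is neon, so the species is neon-21.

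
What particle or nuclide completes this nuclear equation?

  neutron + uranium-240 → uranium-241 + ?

gamma ray

Conserve mass number: 1 + 240 = 241 + A, so A = 0.
Conserve atomic number: 0 + 92 = 92 + Z, so Z = 0.
A = 0 and Z = 0 is γ — a gamma ray.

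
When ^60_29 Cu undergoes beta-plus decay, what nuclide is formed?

Ni-60

Beta-plus decay: mass number changes by +0, atomic number by -1.
A: 60 = 60; Z: 29 − 1 = 28.
Z = 28 is nickel, so the daughter is ^60_28 Ni.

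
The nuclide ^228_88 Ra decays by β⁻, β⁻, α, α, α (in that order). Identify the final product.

Start: (A, Z) = (228, 88).
After β⁻: (228, 89).
After β⁻: (228, 90).
After α: (224, 88).
After α: (220, 86).
After α: (216, 84).
Z = 84 is polonium.

Po-216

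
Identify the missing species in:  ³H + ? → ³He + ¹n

proton

Conserve mass number: 3 + A = 3 + 1, so A = 1.
Conserve atomic number: 1 + Z = 2 + 0, so Z = 1.
A = 1 and Z = 1 is ¹H — a proton.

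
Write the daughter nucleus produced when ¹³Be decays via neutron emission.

Neutron emission: mass number changes by -1, atomic number by +0.
A: 13 − 1 = 12; Z: 4 = 4.
Z = 4 is beryllium, so the daughter is ¹²Be.

Be-12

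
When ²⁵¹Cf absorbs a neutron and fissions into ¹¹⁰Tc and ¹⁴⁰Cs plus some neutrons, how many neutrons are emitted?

Conserve mass number: 252 = 110 + 140 + k, so k = 252 − 250 = 2.
Check atomic number: 98 = 43 + 55 + 0 = 98. ✓

2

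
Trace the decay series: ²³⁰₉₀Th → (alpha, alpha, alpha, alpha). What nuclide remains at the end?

Pb-214

Start: (A, Z) = (230, 90).
After α: (226, 88).
After α: (222, 86).
After α: (218, 84).
After α: (214, 82).
Z = 82 is lead.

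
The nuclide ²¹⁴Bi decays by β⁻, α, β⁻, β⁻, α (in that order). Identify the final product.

Start: (A, Z) = (214, 83).
After β⁻: (214, 84).
After α: (210, 82).
After β⁻: (210, 83).
After β⁻: (210, 84).
After α: (206, 82).
Z = 82 is lead.

Pb-206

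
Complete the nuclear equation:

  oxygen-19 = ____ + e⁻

F-19

Conserve mass number: 19 = A + 0, so A = 19.
Conserve atomic number: 8 = Z − 1, so Z = 9.
Z = 9 is fluorine, so the species is fluorine-19.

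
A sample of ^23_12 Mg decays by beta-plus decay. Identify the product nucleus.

Na-23

Beta-plus decay: mass number changes by +0, atomic number by -1.
A: 23 = 23; Z: 12 − 1 = 11.
Z = 11 is sodium, so the daughter is ^23_11 Na.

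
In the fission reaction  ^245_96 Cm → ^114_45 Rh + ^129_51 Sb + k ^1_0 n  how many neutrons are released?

Conserve mass number: 245 = 114 + 129 + k, so k = 245 − 243 = 2.
Check atomic number: 96 = 45 + 51 + 0 = 96. ✓

2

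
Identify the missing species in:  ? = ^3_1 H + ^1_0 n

Conserve mass number: A = 3 + 1, so A = 4.
Conserve atomic number: Z = 1 + 0, so Z = 1.
Z = 1 is hydrogen, so the species is ^4_1 H.

H-4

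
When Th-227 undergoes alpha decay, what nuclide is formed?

Ra-223

Alpha decay: mass number changes by -4, atomic number by -2.
A: 227 − 4 = 223; Z: 90 − 2 = 88.
Z = 88 is radium, so the daughter is Ra-223.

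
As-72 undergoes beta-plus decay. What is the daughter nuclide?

Beta-plus decay: mass number changes by +0, atomic number by -1.
A: 72 = 72; Z: 33 − 1 = 32.
Z = 32 is germanium, so the daughter is Ge-72.

Ge-72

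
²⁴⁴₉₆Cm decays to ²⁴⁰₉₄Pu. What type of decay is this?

alpha decay

ΔA = 240 − 244 = -4; ΔZ = 94 − 96 = -2.
A drops by 4 and Z drops by 2 — the signature of alpha emission.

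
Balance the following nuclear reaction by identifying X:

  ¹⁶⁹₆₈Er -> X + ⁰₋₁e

Conserve mass number: 169 = A + 0, so A = 169.
Conserve atomic number: 68 = Z − 1, so Z = 69.
Z = 69 is thulium, so the species is ¹⁶⁹₆₉Tm.

Tm-169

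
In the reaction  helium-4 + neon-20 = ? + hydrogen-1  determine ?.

Conserve mass number: 4 + 20 = A + 1, so A = 23.
Conserve atomic number: 2 + 10 = Z + 1, so Z = 11.
Z = 11 is sodium, so the species is sodium-23.

Na-23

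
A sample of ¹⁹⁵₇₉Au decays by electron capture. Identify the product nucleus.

Pt-195

Electron capture: mass number changes by +0, atomic number by -1.
A: 195 = 195; Z: 79 − 1 = 78.
Z = 78 is platinum, so the daughter is ¹⁹⁵₇₈Pt.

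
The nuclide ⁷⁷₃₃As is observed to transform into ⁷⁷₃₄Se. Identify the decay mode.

ΔA = 77 − 77 = 0; ΔZ = 34 − 33 = +1.
A is unchanged and Z rises by 1 — a neutron has become a proton (β⁻ decay).

beta-minus decay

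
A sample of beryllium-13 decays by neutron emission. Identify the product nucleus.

Be-12

Neutron emission: mass number changes by -1, atomic number by +0.
A: 13 − 1 = 12; Z: 4 = 4.
Z = 4 is beryllium, so the daughter is beryllium-12.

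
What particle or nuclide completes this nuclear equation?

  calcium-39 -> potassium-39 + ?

positron

Conserve mass number: 39 = 39 + A, so A = 0.
Conserve atomic number: 20 = 19 + Z, so Z = 1.
A = 0 and Z = 1 is e⁺ — a positron.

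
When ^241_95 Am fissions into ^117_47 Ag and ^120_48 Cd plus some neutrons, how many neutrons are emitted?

4

Conserve mass number: 241 = 117 + 120 + k, so k = 241 − 237 = 4.
Check atomic number: 95 = 47 + 48 + 0 = 95. ✓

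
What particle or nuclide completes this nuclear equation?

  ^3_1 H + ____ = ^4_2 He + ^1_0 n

Conserve mass number: 3 + A = 4 + 1, so A = 2.
Conserve atomic number: 1 + Z = 2 + 0, so Z = 1.
A = 2 and Z = 1 is ^2_1 H — a deuteron.

deuteron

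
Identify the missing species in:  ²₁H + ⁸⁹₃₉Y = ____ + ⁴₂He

Sr-87

Conserve mass number: 2 + 89 = A + 4, so A = 87.
Conserve atomic number: 1 + 39 = Z + 2, so Z = 38.
Z = 38 is strontium, so the species is ⁸⁷₃₈Sr.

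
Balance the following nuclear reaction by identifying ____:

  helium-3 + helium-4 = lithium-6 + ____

proton

Conserve mass number: 3 + 4 = 6 + A, so A = 1.
Conserve atomic number: 2 + 2 = 3 + Z, so Z = 1.
A = 1 and Z = 1 is hydrogen-1 — a proton.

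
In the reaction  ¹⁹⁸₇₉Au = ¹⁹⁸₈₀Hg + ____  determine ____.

Conserve mass number: 198 = 198 + A, so A = 0.
Conserve atomic number: 79 = 80 + Z, so Z = -1.
A = 0 and Z = -1 is ⁰₋₁e — a beta-minus particle.

beta-minus particle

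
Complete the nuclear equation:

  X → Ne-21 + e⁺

Conserve mass number: A = 21 + 0, so A = 21.
Conserve atomic number: Z = 10 + 1, so Z = 11.
Z = 11 is sodium, so the species is Na-21.

Na-21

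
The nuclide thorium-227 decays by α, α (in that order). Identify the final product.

Rn-219

Start: (A, Z) = (227, 90).
After α: (223, 88).
After α: (219, 86).
Z = 86 is radon.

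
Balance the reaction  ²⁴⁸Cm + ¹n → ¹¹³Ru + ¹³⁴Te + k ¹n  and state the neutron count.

2

Conserve mass number: 249 = 113 + 134 + k, so k = 249 − 247 = 2.
Check atomic number: 96 = 44 + 52 + 0 = 96. ✓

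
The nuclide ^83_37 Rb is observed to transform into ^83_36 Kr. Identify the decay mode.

beta-plus decay or electron capture

ΔA = 83 − 83 = 0; ΔZ = 36 − 37 = -1.
A is unchanged and Z drops by 1 — a proton has become a neutron (β⁺ emission or electron capture).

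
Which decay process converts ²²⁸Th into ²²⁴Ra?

alpha decay

ΔA = 224 − 228 = -4; ΔZ = 88 − 90 = -2.
A drops by 4 and Z drops by 2 — the signature of alpha emission.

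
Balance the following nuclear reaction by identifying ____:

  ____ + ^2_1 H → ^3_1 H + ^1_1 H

Conserve mass number: A + 2 = 3 + 1, so A = 2.
Conserve atomic number: Z + 1 = 1 + 1, so Z = 1.
A = 2 and Z = 1 is ^2_1 H — a deuteron.

deuteron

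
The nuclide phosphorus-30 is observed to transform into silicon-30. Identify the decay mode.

beta-plus decay or electron capture

ΔA = 30 − 30 = 0; ΔZ = 14 − 15 = -1.
A is unchanged and Z drops by 1 — a proton has become a neutron (β⁺ emission or electron capture).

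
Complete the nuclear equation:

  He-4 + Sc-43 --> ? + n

Conserve mass number: 4 + 43 = A + 1, so A = 46.
Conserve atomic number: 2 + 21 = Z + 0, so Z = 23.
Z = 23 is vanadium, so the species is V-46.

V-46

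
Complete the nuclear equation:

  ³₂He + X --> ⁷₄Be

alpha particle

Conserve mass number: 3 + A = 7, so A = 4.
Conserve atomic number: 2 + Z = 4, so Z = 2.
A = 4 and Z = 2 is ⁴₂He — an alpha particle.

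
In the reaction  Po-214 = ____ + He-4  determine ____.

Conserve mass number: 214 = A + 4, so A = 210.
Conserve atomic number: 84 = Z + 2, so Z = 82.
Z = 82 is lead, so the species is Pb-210.

Pb-210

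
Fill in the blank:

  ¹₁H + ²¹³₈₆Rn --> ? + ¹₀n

Conserve mass number: 1 + 213 = A + 1, so A = 213.
Conserve atomic number: 1 + 86 = Z + 0, so Z = 87.
Z = 87 is francium, so the species is ²¹³₈₇Fr.

Fr-213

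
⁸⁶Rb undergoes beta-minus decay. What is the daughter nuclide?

Sr-86

Beta-minus decay: mass number changes by +0, atomic number by +1.
A: 86 = 86; Z: 37 + 1 = 38.
Z = 38 is strontium, so the daughter is ⁸⁶Sr.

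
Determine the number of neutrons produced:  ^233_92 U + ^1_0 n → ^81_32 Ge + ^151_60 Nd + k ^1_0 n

2

Conserve mass number: 234 = 81 + 151 + k, so k = 234 − 232 = 2.
Check atomic number: 92 = 32 + 60 + 0 = 92. ✓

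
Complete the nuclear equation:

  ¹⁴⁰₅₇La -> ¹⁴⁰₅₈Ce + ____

Conserve mass number: 140 = 140 + A, so A = 0.
Conserve atomic number: 57 = 58 + Z, so Z = -1.
A = 0 and Z = -1 is ⁰₋₁e — a beta-minus particle.

beta-minus particle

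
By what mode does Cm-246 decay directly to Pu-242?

alpha decay

ΔA = 242 − 246 = -4; ΔZ = 94 − 96 = -2.
A drops by 4 and Z drops by 2 — the signature of alpha emission.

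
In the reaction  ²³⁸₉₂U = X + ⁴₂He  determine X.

Conserve mass number: 238 = A + 4, so A = 234.
Conserve atomic number: 92 = Z + 2, so Z = 90.
Z = 90 is thorium, so the species is ²³⁴₉₀Th.

Th-234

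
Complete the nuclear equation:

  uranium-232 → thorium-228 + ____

Conserve mass number: 232 = 228 + A, so A = 4.
Conserve atomic number: 92 = 90 + Z, so Z = 2.
A = 4 and Z = 2 is helium-4 — an alpha particle.

alpha particle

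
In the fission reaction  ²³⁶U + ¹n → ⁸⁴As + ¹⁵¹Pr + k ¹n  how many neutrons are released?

2

Conserve mass number: 237 = 84 + 151 + k, so k = 237 − 235 = 2.
Check atomic number: 92 = 33 + 59 + 0 = 92. ✓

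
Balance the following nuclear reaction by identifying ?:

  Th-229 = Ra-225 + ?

alpha particle

Conserve mass number: 229 = 225 + A, so A = 4.
Conserve atomic number: 90 = 88 + Z, so Z = 2.
A = 4 and Z = 2 is He-4 — an alpha particle.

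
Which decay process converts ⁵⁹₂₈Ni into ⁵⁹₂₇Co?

ΔA = 59 − 59 = 0; ΔZ = 27 − 28 = -1.
A is unchanged and Z drops by 1 — a proton has become a neutron (β⁺ emission or electron capture).

beta-plus decay or electron capture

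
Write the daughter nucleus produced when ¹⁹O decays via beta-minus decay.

Beta-minus decay: mass number changes by +0, atomic number by +1.
A: 19 = 19; Z: 8 + 1 = 9.
Z = 9 is fluorine, so the daughter is ¹⁹F.

F-19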